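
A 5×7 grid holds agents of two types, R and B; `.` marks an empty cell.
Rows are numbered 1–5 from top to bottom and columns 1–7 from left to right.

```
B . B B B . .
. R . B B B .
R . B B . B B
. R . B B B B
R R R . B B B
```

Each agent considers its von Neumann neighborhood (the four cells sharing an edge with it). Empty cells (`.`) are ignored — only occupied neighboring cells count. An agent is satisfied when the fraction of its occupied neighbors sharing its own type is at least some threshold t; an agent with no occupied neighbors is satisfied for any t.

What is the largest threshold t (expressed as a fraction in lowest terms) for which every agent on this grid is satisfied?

Row 1: (1,1)B — no occupied neighbors · (1,3)B 1/1 · (1,4)B 3/3 · (1,5)B 2/2
Row 2: (2,2)R — no occupied neighbors · (2,4)B 3/3 · (2,5)B 3/3 · (2,6)B 2/2
Row 3: (3,1)R — no occupied neighbors · (3,3)B 1/1 · (3,4)B 3/3 · (3,6)B 3/3 · (3,7)B 2/2
Row 4: (4,2)R 1/1 · (4,4)B 2/2 · (4,5)B 3/3 · (4,6)B 4/4 · (4,7)B 3/3
Row 5: (5,1)R 1/1 · (5,2)R 3/3 · (5,3)R 1/1 · (5,5)B 2/2 · (5,6)B 3/3 · (5,7)B 2/2
The smallest same-type fraction is 1/1 at (1,3), which reduces to 1/1. Any threshold above that leaves this agent unsatisfied.

1/1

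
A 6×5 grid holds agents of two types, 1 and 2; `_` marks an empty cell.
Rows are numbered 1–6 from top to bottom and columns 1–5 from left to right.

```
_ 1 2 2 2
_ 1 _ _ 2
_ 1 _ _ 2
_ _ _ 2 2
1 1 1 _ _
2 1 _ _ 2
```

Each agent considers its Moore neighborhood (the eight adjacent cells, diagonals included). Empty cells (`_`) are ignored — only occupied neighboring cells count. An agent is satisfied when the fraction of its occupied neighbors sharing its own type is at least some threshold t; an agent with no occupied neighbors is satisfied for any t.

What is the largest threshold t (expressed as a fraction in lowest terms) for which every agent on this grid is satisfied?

Row 1: (1,2)1 1/2 · (1,3)2 1/3 · (1,4)2 3/3 · (1,5)2 2/2
Row 2: (2,2)1 2/3 · (2,5)2 3/3
Row 3: (3,2)1 1/1 · (3,5)2 3/3
Row 4: (4,4)2 2/3 · (4,5)2 2/2
Row 5: (5,1)1 2/3 · (5,2)1 3/4 · (5,3)1 2/3
Row 6: (6,1)2 0/3 · (6,2)1 3/4 · (6,5)2 — no occupied neighbors
The smallest same-type fraction is 0/3 at (6,1), which reduces to 0/1. Any threshold above that leaves this agent unsatisfied.

0/1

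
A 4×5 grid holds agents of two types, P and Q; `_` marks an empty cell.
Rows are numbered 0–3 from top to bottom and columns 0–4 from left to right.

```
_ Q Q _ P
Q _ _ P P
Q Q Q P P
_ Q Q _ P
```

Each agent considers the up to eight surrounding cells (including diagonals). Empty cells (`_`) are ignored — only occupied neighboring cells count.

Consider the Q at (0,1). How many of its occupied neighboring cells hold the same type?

2

Occupied neighbors of (0,1): (0,2)=Q, (1,0)=Q.
Same type (Q): 2 of 2.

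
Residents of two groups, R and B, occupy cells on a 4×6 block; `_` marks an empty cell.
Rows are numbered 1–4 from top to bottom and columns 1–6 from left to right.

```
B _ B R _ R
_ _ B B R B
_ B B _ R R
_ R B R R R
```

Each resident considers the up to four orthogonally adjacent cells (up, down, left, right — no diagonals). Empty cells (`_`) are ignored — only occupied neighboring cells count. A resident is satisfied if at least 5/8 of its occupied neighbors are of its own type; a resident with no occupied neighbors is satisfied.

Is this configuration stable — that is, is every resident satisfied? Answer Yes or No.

Row 1: (1,1)B 0/0 satisfied · (1,3)B 1/2 not · (1,4)R 0/2 not · (1,6)R 0/1 not
Row 2: (2,3)B 3/3 satisfied · (2,4)B 1/3 not · (2,5)R 1/3 not · (2,6)B 0/3 not
Row 3: (3,2)B 1/2 not · (3,3)B 3/3 satisfied · (3,5)R 3/3 satisfied · (3,6)R 2/3 satisfied
Row 4: (4,2)R 0/2 not · (4,3)B 1/3 not · (4,4)R 1/2 not · (4,5)R 3/3 satisfied · (4,6)R 2/2 satisfied
For instance (1,3) has only 1/2 same-type neighbors, below 5/8.

No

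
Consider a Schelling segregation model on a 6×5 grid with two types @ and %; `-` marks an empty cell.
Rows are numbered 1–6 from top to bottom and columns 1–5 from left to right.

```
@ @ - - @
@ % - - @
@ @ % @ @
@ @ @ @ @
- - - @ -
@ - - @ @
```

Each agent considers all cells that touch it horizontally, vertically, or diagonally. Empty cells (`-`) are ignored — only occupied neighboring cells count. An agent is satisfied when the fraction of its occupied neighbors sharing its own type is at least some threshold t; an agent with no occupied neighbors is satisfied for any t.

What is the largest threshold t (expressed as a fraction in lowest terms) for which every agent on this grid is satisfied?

Row 1: (1,1)@ 2/3 · (1,2)@ 2/3 · (1,5)@ 1/1
Row 2: (2,1)@ 4/5 · (2,2)% 1/6 · (2,5)@ 3/3
Row 3: (3,1)@ 4/5 · (3,2)@ 5/7 · (3,3)% 1/6 · (3,4)@ 5/6 · (3,5)@ 4/4
Row 4: (4,1)@ 3/3 · (4,2)@ 4/5 · (4,3)@ 5/6 · (4,4)@ 5/6 · (4,5)@ 4/4
Row 5: (5,4)@ 5/5
Row 6: (6,1)@ — no occupied neighbors · (6,4)@ 2/2 · (6,5)@ 2/2
The smallest same-type fraction is 1/6 at (2,2), which reduces to 1/6. Any threshold above that leaves this agent unsatisfied.

1/6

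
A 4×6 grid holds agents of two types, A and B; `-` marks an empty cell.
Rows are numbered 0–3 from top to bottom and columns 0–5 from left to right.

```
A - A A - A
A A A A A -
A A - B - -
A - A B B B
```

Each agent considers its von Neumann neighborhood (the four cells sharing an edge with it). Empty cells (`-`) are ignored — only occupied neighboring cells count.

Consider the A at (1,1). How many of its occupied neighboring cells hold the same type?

Occupied neighbors of (1,1): (2,1)=A, (1,0)=A, (1,2)=A.
Same type (A): 3 of 3.

3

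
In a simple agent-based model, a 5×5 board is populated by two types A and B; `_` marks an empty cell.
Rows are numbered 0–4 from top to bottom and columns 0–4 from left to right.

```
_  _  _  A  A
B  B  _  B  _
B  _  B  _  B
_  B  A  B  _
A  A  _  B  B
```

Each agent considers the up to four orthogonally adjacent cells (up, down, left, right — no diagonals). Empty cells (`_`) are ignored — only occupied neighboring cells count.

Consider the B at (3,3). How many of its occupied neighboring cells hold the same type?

Occupied neighbors of (3,3): (4,3)=B, (3,2)=A.
Same type (B): 1 of 2.

1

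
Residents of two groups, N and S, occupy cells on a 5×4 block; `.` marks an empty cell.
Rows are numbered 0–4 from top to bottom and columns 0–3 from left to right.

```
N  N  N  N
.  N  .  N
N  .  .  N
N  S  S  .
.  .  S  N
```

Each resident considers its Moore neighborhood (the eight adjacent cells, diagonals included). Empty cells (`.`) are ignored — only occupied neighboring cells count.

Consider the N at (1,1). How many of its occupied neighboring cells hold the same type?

Occupied neighbors of (1,1): (0,0)=N, (0,1)=N, (0,2)=N, (2,0)=N.
Same type (N): 4 of 4.

4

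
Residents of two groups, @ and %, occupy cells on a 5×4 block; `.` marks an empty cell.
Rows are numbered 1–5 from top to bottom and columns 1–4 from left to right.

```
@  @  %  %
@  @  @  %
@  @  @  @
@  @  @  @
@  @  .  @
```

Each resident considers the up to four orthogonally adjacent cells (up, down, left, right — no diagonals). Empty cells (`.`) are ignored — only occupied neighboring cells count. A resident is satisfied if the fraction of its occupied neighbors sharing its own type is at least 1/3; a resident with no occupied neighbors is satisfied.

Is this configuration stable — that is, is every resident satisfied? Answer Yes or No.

(1,1)@ 2/2 satisfied
(1,2)@ 2/3 satisfied
(1,3)% 1/3 satisfied
(1,4)% 2/2 satisfied
(2,1)@ 3/3 satisfied
(2,2)@ 4/4 satisfied
(2,3)@ 2/4 satisfied
(2,4)% 1/3 satisfied
(3,1)@ 3/3 satisfied
(3,2)@ 4/4 satisfied
(3,3)@ 4/4 satisfied
(3,4)@ 2/3 satisfied
(4,1)@ 3/3 satisfied
(4,2)@ 4/4 satisfied
(4,3)@ 3/3 satisfied
(4,4)@ 3/3 satisfied
(5,1)@ 2/2 satisfied
(5,2)@ 2/2 satisfied
(5,4)@ 1/1 satisfied
All meet the threshold, so the configuration is stable.

Yes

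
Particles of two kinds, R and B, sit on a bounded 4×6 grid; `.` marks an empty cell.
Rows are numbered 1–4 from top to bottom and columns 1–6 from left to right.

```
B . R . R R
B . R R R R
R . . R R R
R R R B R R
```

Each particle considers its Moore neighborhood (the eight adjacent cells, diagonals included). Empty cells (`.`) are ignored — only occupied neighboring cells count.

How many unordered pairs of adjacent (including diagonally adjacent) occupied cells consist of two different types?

Scan each occupied cell's neighbors to the right and below (and the two forward diagonals) so each pair is counted once.
Row 1: B(1,1)–B(2,1)= R(1,3)–R(2,3)= R(1,3)–R(2,4)= R(1,5)–R(1,6)= R(1,5)–R(2,5)= R(1,5)–R(2,6)= R(1,5)–R(2,4)= R(1,6)–R(2,6)= R(1,6)–R(2,5)=  → 0/9 unlike.
Row 2: B(2,1)–R(3,1)≠ R(2,3)–R(2,4)= R(2,3)–R(3,4)= R(2,4)–R(2,5)= R(2,4)–R(3,4)= R(2,4)–R(3,5)= R(2,5)–R(2,6)= R(2,5)–R(3,5)= R(2,5)–R(3,6)= R(2,5)–R(3,4)= R(2,6)–R(3,6)= R(2,6)–R(3,5)=  → 1/12 unlike.
Row 3: R(3,1)–R(4,1)= R(3,1)–R(4,2)= R(3,4)–R(3,5)= R(3,4)–B(4,4)≠ R(3,4)–R(4,5)= R(3,4)–R(4,3)= R(3,5)–R(3,6)= R(3,5)–R(4,5)= R(3,5)–R(4,6)= R(3,5)–B(4,4)≠ R(3,6)–R(4,6)= R(3,6)–R(4,5)=  → 2/12 unlike.
Row 4: R(4,1)–R(4,2)= R(4,2)–R(4,3)= R(4,3)–B(4,4)≠ B(4,4)–R(4,5)≠ R(4,5)–R(4,6)=  → 2/5 unlike.
Total adjacent occupied pairs: 38; unlike-type pairs: 5.

5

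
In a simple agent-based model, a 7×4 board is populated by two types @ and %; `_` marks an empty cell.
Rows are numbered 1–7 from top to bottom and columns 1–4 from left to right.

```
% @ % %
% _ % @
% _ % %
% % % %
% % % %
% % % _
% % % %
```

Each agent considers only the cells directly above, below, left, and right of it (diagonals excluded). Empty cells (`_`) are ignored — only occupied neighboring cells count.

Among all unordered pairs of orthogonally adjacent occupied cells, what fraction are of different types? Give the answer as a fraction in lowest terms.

1/7

Scan each occupied cell's neighbors to the right and below so each pair is counted once.
Row 1: %(1,1)–@(1,2)≠ %(1,1)–%(2,1)= @(1,2)–%(1,3)≠ %(1,3)–%(1,4)= %(1,3)–%(2,3)= %(1,4)–@(2,4)≠  → 3/6 unlike.
Row 2: %(2,1)–%(3,1)= %(2,3)–@(2,4)≠ %(2,3)–%(3,3)= @(2,4)–%(3,4)≠  → 2/4 unlike.
Row 3: %(3,1)–%(4,1)= %(3,3)–%(3,4)= %(3,3)–%(4,3)= %(3,4)–%(4,4)=  → 0/4 unlike.
Row 4: %(4,1)–%(4,2)= %(4,1)–%(5,1)= %(4,2)–%(4,3)= %(4,2)–%(5,2)= %(4,3)–%(4,4)= %(4,3)–%(5,3)= %(4,4)–%(5,4)=  → 0/7 unlike.
Row 5: %(5,1)–%(5,2)= %(5,1)–%(6,1)= %(5,2)–%(5,3)= %(5,2)–%(6,2)= %(5,3)–%(5,4)= %(5,3)–%(6,3)=  → 0/6 unlike.
Row 6: %(6,1)–%(6,2)= %(6,1)–%(7,1)= %(6,2)–%(6,3)= %(6,2)–%(7,2)= %(6,3)–%(7,3)=  → 0/5 unlike.
Row 7: %(7,1)–%(7,2)= %(7,2)–%(7,3)= %(7,3)–%(7,4)=  → 0/3 unlike.
Total adjacent occupied pairs: 35; unlike-type pairs: 5.
5/35 reduces to 1/7.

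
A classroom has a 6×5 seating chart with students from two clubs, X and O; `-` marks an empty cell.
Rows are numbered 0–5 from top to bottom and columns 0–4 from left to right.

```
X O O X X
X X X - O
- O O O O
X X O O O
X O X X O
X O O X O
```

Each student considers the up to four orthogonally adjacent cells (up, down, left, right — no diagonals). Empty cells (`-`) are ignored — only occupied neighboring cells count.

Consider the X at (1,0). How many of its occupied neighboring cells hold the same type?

2

Occupied neighbors of (1,0): (0,0)=X, (1,1)=X.
Same type (X): 2 of 2.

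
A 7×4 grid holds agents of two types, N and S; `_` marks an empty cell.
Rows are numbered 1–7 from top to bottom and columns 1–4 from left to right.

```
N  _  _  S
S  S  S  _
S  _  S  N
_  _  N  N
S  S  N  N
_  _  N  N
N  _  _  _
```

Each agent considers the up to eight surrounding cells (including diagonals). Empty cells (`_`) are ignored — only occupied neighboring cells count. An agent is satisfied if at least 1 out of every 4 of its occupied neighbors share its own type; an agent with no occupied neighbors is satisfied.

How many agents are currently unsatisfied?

Row 1: (1,1)N 0/2 not · (1,4)S 1/1 satisfied
Row 2: (2,1)S 2/3 satisfied · (2,2)S 4/5 satisfied · (2,3)S 3/4 satisfied
Row 3: (3,1)S 2/2 satisfied · (3,3)S 2/5 satisfied · (3,4)N 2/4 satisfied
Row 4: (4,3)N 4/6 satisfied · (4,4)N 4/5 satisfied
Row 5: (5,1)S 1/1 satisfied · (5,2)S 1/4 satisfied · (5,3)N 5/6 satisfied · (5,4)N 5/5 satisfied
Row 6: (6,3)N 3/4 satisfied · (6,4)N 3/3 satisfied
Row 7: (7,1)N 0/0 satisfied
Unsatisfied: (1,1) — 1 in total.

1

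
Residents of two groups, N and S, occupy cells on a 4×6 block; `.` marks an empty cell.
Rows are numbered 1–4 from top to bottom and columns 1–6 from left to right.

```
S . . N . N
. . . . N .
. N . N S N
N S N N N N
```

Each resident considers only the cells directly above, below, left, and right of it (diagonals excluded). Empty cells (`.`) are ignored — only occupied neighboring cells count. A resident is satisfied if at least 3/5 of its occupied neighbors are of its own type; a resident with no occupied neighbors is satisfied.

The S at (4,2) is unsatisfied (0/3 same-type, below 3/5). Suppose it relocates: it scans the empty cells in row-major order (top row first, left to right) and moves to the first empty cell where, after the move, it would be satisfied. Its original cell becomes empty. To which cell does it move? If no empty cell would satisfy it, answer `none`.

Vacating (4,2). Empty cells in order:
  (1,2): 1/1 same-type → satisfied — stop here.

(1,2)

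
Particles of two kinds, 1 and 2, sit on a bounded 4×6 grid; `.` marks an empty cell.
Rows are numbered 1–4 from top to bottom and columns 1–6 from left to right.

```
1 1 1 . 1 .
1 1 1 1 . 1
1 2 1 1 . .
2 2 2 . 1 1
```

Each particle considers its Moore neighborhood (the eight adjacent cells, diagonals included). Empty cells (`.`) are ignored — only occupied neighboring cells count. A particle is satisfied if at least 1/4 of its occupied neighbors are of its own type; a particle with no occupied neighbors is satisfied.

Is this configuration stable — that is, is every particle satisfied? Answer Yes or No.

(1,1)1 3/3 ✓
(1,2)1 5/5 ✓
(1,3)1 4/4 ✓
(1,5)1 2/2 ✓
(2,1)1 4/5 ✓
(2,2)1 7/8 ✓
(2,3)1 6/7 ✓
(2,4)1 5/5 ✓
(2,6)1 1/1 ✓
(3,1)1 2/5 ✓
(3,2)2 3/8 ✓
(3,3)1 4/7 ✓
(3,4)1 4/5 ✓
(4,1)2 2/3 ✓
(4,2)2 3/5 ✓
(4,3)2 2/4 ✓
(4,5)1 2/2 ✓
(4,6)1 1/1 ✓
All meet the threshold, so the configuration is stable.

Yes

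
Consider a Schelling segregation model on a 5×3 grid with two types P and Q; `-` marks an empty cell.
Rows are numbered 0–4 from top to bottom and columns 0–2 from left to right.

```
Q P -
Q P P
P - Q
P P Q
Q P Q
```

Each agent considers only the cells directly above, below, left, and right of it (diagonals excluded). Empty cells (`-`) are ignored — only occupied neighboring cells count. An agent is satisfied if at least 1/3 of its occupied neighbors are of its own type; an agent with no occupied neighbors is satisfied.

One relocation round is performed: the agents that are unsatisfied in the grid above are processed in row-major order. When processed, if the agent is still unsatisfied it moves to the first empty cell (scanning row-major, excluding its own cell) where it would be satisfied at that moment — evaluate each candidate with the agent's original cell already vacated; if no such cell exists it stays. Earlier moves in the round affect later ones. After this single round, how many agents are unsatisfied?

1

Initially unsatisfied (in order): (4,0).
  (4,0): no empty cell satisfies it; stays.
Resulting grid:
Q P -
Q P P
P - Q
P P Q
Q P Q
Unsatisfied now: (4,0).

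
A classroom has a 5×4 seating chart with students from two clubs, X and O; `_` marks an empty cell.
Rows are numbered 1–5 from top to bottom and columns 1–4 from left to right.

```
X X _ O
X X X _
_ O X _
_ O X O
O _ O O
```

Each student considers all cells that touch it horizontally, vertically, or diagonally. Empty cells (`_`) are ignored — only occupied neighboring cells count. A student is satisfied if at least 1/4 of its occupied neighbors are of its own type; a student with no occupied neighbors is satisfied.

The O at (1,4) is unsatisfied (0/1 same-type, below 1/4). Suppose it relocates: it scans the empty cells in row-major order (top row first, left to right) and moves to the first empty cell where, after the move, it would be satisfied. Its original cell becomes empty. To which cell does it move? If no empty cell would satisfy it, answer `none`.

(3,1)

Vacating (1,4). Empty cells in order:
  (1,3): 0/3 same-type → still unsatisfied.
  (2,4): 0/2 same-type → still unsatisfied.
  (3,1): 2/4 same-type → satisfied — stop here.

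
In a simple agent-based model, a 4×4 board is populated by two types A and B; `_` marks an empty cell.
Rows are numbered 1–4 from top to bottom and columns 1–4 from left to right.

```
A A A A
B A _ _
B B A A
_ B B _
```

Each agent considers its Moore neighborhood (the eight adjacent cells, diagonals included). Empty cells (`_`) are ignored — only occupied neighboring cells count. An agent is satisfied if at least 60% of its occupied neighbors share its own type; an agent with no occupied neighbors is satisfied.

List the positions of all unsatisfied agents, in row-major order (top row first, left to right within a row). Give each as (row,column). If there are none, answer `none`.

(1,1)A 2/3 satisfied
(1,2)A 3/4 satisfied
(1,3)A 3/3 satisfied
(1,4)A 1/1 satisfied
(2,1)B 2/5 not
(2,2)A 4/7 not
(3,1)B 3/4 satisfied
(3,2)B 4/6 satisfied
(3,3)A 2/5 not
(3,4)A 1/2 not
(4,2)B 3/4 satisfied
(4,3)B 2/4 not

(2,1), (2,2), (3,3), (3,4), (4,3)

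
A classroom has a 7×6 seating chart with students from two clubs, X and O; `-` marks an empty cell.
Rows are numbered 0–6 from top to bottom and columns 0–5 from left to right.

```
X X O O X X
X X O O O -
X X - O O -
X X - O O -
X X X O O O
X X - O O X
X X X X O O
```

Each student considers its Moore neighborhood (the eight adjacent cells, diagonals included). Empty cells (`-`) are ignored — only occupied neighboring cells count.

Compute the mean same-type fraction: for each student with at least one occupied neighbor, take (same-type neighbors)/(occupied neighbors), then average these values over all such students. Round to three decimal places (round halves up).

0.771

Row 0: (0,0)X 3/3 · (0,1)X 3/5 · (0,2)O 3/5 · (0,3)O 4/5 · (0,4)X 1/4 · (0,5)X 1/2
Row 1: (1,0)X 5/5 · (1,1)X 5/7 · (1,2)O 4/7 · (1,3)O 6/7 · (1,4)O 4/6
Row 2: (2,0)X 5/5 · (2,1)X 5/6 · (2,3)O 6/6 · (2,4)O 5/5
Row 3: (3,0)X 5/5 · (3,1)X 6/6 · (3,3)O 5/6 · (3,4)O 6/6
Row 4: (4,0)X 5/5 · (4,1)X 6/6 · (4,2)X 3/6 · (4,3)O 5/6 · (4,4)O 6/7 · (4,5)O 3/4
Row 5: (5,0)X 5/5 · (5,1)X 7/7 · (5,3)O 4/7 · (5,4)O 6/8 · (5,5)X 0/5
Row 6: (6,0)X 3/3 · (6,1)X 4/4 · (6,2)X 3/4 · (6,3)X 1/4 · (6,4)O 3/5 · (6,5)O 2/3
Sum over 36 students: 3/3 + 3/5 + 3/5 + 4/5 + 1/4 + 1/2 + 5/5 + 5/7 + 4/7 + 6/7 + 4/6 + 5/5 + 5/6 + 6/6 + 5/5 + 5/5 + 6/6 + 5/6 + 6/6 + 5/5 + 6/6 + 3/6 + 5/6 + 6/7 + 3/4 + 5/5 + 7/7 + 4/7 + 6/8 + 0/5 + 3/3 + 4/4 + 3/4 + 1/4 + 3/5 + 2/3 = 11657/420; mean = 11657/420 ÷ 36 = 11657/15120 = 0.770965… → 0.771.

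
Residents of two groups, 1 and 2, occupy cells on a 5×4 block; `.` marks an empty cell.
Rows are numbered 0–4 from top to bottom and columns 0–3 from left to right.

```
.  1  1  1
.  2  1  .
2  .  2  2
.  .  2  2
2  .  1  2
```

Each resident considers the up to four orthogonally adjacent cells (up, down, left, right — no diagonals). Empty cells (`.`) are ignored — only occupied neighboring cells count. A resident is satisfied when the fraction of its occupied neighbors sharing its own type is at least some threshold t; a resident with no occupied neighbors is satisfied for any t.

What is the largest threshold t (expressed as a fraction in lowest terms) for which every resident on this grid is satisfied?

0/1

(0,1)1 1/2
(0,2)1 3/3
(0,3)1 1/1
(1,1)2 0/2
(1,2)1 1/3
(2,0)2 — no occupied neighbors
(2,2)2 2/3
(2,3)2 2/2
(3,2)2 2/3
(3,3)2 3/3
(4,0)2 — no occupied neighbors
(4,2)1 0/2
(4,3)2 1/2
The smallest same-type fraction is 0/2 at (1,1), which reduces to 0/1. Any threshold above that leaves this resident unsatisfied.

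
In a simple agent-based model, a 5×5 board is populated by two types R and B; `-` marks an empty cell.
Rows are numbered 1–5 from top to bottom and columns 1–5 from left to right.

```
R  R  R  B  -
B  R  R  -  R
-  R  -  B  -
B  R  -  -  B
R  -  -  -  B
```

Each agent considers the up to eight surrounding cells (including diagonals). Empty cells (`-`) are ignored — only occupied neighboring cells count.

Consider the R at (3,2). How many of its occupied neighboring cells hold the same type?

Occupied neighbors of (3,2): (2,1)=B, (2,2)=R, (2,3)=R, (4,1)=B, (4,2)=R.
Same type (R): 3 of 5.

3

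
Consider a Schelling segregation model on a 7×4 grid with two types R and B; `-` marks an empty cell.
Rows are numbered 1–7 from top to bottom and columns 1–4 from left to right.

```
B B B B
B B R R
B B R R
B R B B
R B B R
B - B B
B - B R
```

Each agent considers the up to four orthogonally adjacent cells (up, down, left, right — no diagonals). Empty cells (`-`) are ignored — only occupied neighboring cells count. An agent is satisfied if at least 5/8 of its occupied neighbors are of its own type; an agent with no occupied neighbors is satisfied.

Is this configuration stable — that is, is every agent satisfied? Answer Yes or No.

Row 1: (1,1)B 2/2 satisfied · (1,2)B 3/3 satisfied · (1,3)B 2/3 satisfied · (1,4)B 1/2 not
Row 2: (2,1)B 3/3 satisfied · (2,2)B 3/4 satisfied · (2,3)R 2/4 not · (2,4)R 2/3 satisfied
Row 3: (3,1)B 3/3 satisfied · (3,2)B 2/4 not · (3,3)R 2/4 not · (3,4)R 2/3 satisfied
Row 4: (4,1)B 1/3 not · (4,2)R 0/4 not · (4,3)B 2/4 not · (4,4)B 1/3 not
Row 5: (5,1)R 0/3 not · (5,2)B 1/3 not · (5,3)B 3/4 satisfied · (5,4)R 0/3 not
Row 6: (6,1)B 1/2 not · (6,3)B 3/3 satisfied · (6,4)B 1/3 not
Row 7: (7,1)B 1/1 satisfied · (7,3)B 1/2 not · (7,4)R 0/2 not
For instance (1,4) has only 1/2 same-type neighbors, below 5/8.

No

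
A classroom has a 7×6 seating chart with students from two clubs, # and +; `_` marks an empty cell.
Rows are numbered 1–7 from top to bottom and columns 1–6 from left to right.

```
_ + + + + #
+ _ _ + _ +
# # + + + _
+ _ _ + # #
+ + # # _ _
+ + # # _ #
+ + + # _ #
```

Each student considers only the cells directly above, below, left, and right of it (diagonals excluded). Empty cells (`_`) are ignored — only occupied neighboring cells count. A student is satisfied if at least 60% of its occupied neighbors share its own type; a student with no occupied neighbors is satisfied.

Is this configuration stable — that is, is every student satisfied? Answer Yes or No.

Row 1: (1,2)+ 1/1 ok · (1,3)+ 2/2 ok · (1,4)+ 3/3 ok · (1,5)+ 1/2 unhappy · (1,6)# 0/2 unhappy
Row 2: (2,1)+ 0/1 unhappy · (2,4)+ 2/2 ok · (2,6)+ 0/1 unhappy
Row 3: (3,1)# 1/3 unhappy · (3,2)# 1/2 unhappy · (3,3)+ 1/2 unhappy · (3,4)+ 4/4 ok · (3,5)+ 1/2 unhappy
Row 4: (4,1)+ 1/2 unhappy · (4,4)+ 1/3 unhappy · (4,5)# 1/3 unhappy · (4,6)# 1/1 ok
Row 5: (5,1)+ 3/3 ok · (5,2)+ 2/3 ok · (5,3)# 2/3 ok · (5,4)# 2/3 ok
Row 6: (6,1)+ 3/3 ok · (6,2)+ 3/4 ok · (6,3)# 2/4 unhappy · (6,4)# 3/3 ok · (6,6)# 1/1 ok
Row 7: (7,1)+ 2/2 ok · (7,2)+ 3/3 ok · (7,3)+ 1/3 unhappy · (7,4)# 1/2 unhappy · (7,6)# 1/1 ok
For instance (1,5) has only 1/2 same-type neighbors, below 3/5.

No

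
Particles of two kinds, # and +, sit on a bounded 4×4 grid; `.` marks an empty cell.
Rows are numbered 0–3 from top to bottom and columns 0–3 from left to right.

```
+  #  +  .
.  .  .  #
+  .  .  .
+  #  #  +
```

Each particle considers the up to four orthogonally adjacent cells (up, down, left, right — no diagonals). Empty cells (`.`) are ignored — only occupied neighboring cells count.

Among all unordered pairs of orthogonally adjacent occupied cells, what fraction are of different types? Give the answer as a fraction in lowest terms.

Scan each occupied cell's neighbors to the right and below so each pair is counted once.
From row 0: 2 unlike of 2 pairs (running 2/2).
From row 2: 0 unlike of 1 pairs (running 2/3).
From row 3: 2 unlike of 3 pairs (running 4/6).
Total adjacent occupied pairs: 6; unlike-type pairs: 4.
4/6 reduces to 2/3.

2/3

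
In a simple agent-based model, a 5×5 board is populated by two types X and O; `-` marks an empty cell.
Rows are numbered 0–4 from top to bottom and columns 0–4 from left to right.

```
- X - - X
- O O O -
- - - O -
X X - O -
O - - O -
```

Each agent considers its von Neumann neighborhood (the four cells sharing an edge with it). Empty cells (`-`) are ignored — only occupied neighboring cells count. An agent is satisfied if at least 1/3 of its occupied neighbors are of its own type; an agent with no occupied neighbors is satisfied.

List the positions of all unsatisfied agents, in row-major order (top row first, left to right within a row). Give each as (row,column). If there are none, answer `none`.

(0,1), (4,0)

(0,1)X 0/1 not
(0,4)X 0/0 satisfied
(1,1)O 1/2 satisfied
(1,2)O 2/2 satisfied
(1,3)O 2/2 satisfied
(2,3)O 2/2 satisfied
(3,0)X 1/2 satisfied
(3,1)X 1/1 satisfied
(3,3)O 2/2 satisfied
(4,0)O 0/1 not
(4,3)O 1/1 satisfied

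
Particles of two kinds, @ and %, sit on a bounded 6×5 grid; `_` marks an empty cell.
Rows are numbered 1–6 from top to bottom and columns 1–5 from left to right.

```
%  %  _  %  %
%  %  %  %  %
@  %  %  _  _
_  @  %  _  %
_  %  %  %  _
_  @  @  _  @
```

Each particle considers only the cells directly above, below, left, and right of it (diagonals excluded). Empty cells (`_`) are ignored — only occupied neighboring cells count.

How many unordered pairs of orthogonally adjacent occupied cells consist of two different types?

7

Scan each occupied cell's neighbors to the right and below so each pair is counted once.
From row 1: 0 unlike of 6 pairs (running 0/6).
From row 2: 1 unlike of 7 pairs (running 1/13).
From row 3: 2 unlike of 4 pairs (running 3/17).
From row 4: 2 unlike of 3 pairs (running 5/20).
From row 5: 2 unlike of 4 pairs (running 7/24).
From row 6: 0 unlike of 1 pairs (running 7/25).
Total adjacent occupied pairs: 25; unlike-type pairs: 7.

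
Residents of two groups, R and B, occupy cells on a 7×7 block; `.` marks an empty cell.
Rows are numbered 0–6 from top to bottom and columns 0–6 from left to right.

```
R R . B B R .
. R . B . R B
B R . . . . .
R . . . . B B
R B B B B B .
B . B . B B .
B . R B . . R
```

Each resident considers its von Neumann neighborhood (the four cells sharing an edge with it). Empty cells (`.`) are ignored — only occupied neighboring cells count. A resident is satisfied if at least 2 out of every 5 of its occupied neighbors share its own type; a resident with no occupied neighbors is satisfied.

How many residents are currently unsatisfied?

5

(0,0)R 1/1 ✓
(0,1)R 2/2 ✓
(0,3)B 2/2 ✓
(0,4)B 1/2 ✓
(0,5)R 1/2 ✓
(1,1)R 2/2 ✓
(1,3)B 1/1 ✓
(1,5)R 1/2 ✓
(1,6)B 0/1 ✗
(2,0)B 0/2 ✗
(2,1)R 1/2 ✓
(3,0)R 1/2 ✓
(3,5)B 2/2 ✓
(3,6)B 1/1 ✓
(4,0)R 1/3 ✗
(4,1)B 1/2 ✓
(4,2)B 3/3 ✓
(4,3)B 2/2 ✓
(4,4)B 3/3 ✓
(4,5)B 3/3 ✓
(5,0)B 1/2 ✓
(5,2)B 1/2 ✓
(5,4)B 2/2 ✓
(5,5)B 2/2 ✓
(6,0)B 1/1 ✓
(6,2)R 0/2 ✗
(6,3)B 0/1 ✗
(6,6)R 0/0 ✓
Unsatisfied: (1,6), (2,0), (4,0), (6,2), (6,3) — 5 in total.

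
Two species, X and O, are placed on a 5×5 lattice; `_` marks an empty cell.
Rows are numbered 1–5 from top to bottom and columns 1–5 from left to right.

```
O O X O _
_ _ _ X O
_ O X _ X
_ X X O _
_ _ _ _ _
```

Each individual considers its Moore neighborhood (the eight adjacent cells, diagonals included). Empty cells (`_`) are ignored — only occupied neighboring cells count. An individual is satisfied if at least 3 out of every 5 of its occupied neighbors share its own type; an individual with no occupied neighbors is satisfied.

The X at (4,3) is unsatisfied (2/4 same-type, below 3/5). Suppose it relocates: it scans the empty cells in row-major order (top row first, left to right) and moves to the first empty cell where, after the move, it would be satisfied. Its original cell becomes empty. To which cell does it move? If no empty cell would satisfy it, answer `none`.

Vacating (4,3). Empty cells in order:
  (1,5): 1/3 same-type → still unsatisfied.
  (2,1): 0/3 same-type → still unsatisfied.
  (2,2): 2/5 same-type → still unsatisfied.
  (2,3): 3/6 same-type → still unsatisfied.
  (3,1): 1/2 same-type → still unsatisfied.
  (3,4): 3/5 same-type → satisfied — stop here.

(3,4)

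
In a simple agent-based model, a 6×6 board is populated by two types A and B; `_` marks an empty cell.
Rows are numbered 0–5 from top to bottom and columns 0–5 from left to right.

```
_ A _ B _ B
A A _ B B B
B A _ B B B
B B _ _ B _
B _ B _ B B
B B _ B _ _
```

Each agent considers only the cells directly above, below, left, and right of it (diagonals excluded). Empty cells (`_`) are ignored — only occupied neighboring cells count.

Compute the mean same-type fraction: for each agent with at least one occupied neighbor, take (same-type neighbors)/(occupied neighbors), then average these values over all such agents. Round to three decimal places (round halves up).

0.889

(0,1)A 1/1
(0,3)B 1/1
(0,5)B 1/1
(1,0)A 1/2
(1,1)A 3/3
(1,3)B 3/3
(1,4)B 3/3
(1,5)B 3/3
(2,0)B 1/3
(2,1)A 1/3
(2,3)B 2/2
(2,4)B 4/4
(2,5)B 2/2
(3,0)B 3/3
(3,1)B 1/2
(3,4)B 2/2
(4,0)B 2/2
(4,2)B — no occupied neighbors
(4,4)B 2/2
(4,5)B 1/1
(5,0)B 2/2
(5,1)B 1/1
(5,3)B — no occupied neighbors
Sum over 21 agents: 1/1 + 1/1 + 1/1 + 1/2 + 3/3 + 3/3 + 3/3 + 3/3 + 1/3 + 1/3 + 2/2 + 4/4 + 2/2 + 3/3 + 1/2 + 2/2 + 2/2 + 2/2 + 1/1 + 2/2 + 1/1 = 56/3; mean = 56/3 ÷ 21 = 8/9 = 0.888888… → 0.889.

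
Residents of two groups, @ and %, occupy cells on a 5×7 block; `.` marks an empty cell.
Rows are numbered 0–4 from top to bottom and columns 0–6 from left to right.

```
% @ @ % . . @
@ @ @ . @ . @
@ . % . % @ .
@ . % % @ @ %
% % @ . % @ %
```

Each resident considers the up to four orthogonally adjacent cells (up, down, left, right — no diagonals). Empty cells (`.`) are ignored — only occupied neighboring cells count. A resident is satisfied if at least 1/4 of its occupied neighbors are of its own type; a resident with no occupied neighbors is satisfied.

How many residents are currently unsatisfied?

6

(0,0)% 0/2 unhappy
(0,1)@ 2/3 ok
(0,2)@ 2/3 ok
(0,3)% 0/1 unhappy
(0,6)@ 1/1 ok
(1,0)@ 2/3 ok
(1,1)@ 3/3 ok
(1,2)@ 2/3 ok
(1,4)@ 0/1 unhappy
(1,6)@ 1/1 ok
(2,0)@ 2/2 ok
(2,2)% 1/2 ok
(2,4)% 0/3 unhappy
(2,5)@ 1/2 ok
(3,0)@ 1/2 ok
(3,2)% 2/3 ok
(3,3)% 1/2 ok
(3,4)@ 1/4 ok
(3,5)@ 3/4 ok
(3,6)% 1/2 ok
(4,0)% 1/2 ok
(4,1)% 1/2 ok
(4,2)@ 0/2 unhappy
(4,4)% 0/2 unhappy
(4,5)@ 1/3 ok
(4,6)% 1/2 ok
Unsatisfied: (0,0), (0,3), (1,4), (2,4), (4,2), (4,4) — 6 in total.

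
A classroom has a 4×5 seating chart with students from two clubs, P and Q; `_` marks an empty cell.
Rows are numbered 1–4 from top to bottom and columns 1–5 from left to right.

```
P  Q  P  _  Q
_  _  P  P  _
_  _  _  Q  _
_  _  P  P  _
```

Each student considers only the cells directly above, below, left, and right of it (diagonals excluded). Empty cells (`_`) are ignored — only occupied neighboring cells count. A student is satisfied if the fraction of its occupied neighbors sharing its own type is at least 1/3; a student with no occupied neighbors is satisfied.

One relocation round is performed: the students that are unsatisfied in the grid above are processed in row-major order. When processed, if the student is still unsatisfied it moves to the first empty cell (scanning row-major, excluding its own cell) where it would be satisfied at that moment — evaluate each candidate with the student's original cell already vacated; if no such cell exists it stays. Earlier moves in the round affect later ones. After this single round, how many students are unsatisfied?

1

Initially unsatisfied (in order): (1,1), (1,2), (3,4).
  (1,1) → (1,4).
  (1,2) → (1,1).
  (3,4) → (1,2).
Resulting grid:
Q Q P P Q
_ _ P P _
_ _ _ _ _
_ _ P P _
Unsatisfied now: (1,5).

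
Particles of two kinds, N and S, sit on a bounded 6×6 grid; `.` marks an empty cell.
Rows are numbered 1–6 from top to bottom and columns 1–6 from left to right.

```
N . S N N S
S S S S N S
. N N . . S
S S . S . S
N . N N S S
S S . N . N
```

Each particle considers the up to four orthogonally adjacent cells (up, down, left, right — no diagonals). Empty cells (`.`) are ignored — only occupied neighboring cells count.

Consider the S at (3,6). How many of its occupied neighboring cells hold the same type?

2

Occupied neighbors of (3,6): (2,6)=S, (4,6)=S.
Same type (S): 2 of 2.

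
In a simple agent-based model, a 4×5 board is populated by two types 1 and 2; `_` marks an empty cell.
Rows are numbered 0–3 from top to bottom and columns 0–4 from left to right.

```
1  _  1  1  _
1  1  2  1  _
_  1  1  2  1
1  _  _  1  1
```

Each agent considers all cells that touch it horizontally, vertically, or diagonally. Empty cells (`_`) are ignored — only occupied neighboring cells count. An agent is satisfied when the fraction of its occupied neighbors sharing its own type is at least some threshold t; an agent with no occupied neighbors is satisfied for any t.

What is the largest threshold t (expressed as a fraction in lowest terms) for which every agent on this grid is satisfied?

(0,0)1 2/2
(0,2)1 3/4
(0,3)1 2/3
(1,0)1 3/3
(1,1)1 5/6
(1,2)2 1/7
(1,3)1 4/6
(2,1)1 4/5
(2,2)1 4/6
(2,3)2 1/6
(2,4)1 3/4
(3,0)1 1/1
(3,3)1 3/4
(3,4)1 2/3
The smallest same-type fraction is 1/7 at (1,2), which reduces to 1/7. Any threshold above that leaves this agent unsatisfied.

1/7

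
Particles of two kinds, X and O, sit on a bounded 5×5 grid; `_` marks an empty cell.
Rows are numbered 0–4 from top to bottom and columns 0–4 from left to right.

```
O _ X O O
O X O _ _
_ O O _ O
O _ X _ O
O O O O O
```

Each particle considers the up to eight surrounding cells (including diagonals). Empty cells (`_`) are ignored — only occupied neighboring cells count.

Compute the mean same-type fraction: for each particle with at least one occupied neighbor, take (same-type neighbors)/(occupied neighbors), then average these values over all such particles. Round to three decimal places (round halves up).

Row 0: (0,0)O 1/2 · (0,2)X 1/3 · (0,3)O 2/3 · (0,4)O 1/1
Row 1: (1,0)O 2/3 · (1,1)X 1/6 · (1,2)O 3/5
Row 2: (2,1)O 4/6 · (2,2)O 2/4 · (2,4)O 1/1
Row 3: (3,0)O 3/3 · (3,2)X 0/5 · (3,4)O 3/3
Row 4: (4,0)O 2/2 · (4,1)O 3/4 · (4,2)O 2/3 · (4,3)O 3/4 · (4,4)O 2/2
Sum over 18 particles: 1/2 + 1/3 + 2/3 + 1/1 + 2/3 + 1/6 + 3/5 + 4/6 + 2/4 + 1/1 + 3/3 + 0/5 + 3/3 + 2/2 + 3/4 + 2/3 + 3/4 + 2/2 = 184/15; mean = 184/15 ÷ 18 = 92/135 = 0.681481… → 0.681.

0.681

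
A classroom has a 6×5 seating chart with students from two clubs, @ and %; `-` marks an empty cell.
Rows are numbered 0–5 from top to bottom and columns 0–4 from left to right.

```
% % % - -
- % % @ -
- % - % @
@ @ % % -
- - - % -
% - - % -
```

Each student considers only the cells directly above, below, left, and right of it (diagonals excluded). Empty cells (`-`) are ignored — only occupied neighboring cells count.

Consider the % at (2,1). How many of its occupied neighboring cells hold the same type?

Occupied neighbors of (2,1): (1,1)=%, (3,1)=@.
Same type (%): 1 of 2.

1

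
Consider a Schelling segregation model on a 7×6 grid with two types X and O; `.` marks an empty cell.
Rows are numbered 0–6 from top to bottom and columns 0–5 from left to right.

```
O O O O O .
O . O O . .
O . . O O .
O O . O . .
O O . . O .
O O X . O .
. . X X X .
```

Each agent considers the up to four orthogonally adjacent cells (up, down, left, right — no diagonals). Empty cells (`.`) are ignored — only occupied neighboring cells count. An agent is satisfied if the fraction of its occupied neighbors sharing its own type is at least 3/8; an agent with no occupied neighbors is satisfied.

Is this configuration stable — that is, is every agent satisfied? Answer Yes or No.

Row 0: (0,0)O 2/2 ok · (0,1)O 2/2 ok · (0,2)O 3/3 ok · (0,3)O 3/3 ok · (0,4)O 1/1 ok
Row 1: (1,0)O 2/2 ok · (1,2)O 2/2 ok · (1,3)O 3/3 ok
Row 2: (2,0)O 2/2 ok · (2,3)O 3/3 ok · (2,4)O 1/1 ok
Row 3: (3,0)O 3/3 ok · (3,1)O 2/2 ok · (3,3)O 1/1 ok
Row 4: (4,0)O 3/3 ok · (4,1)O 3/3 ok · (4,4)O 1/1 ok
Row 5: (5,0)O 2/2 ok · (5,1)O 2/3 ok · (5,2)X 1/2 ok · (5,4)O 1/2 ok
Row 6: (6,2)X 2/2 ok · (6,3)X 2/2 ok · (6,4)X 1/2 ok
All meet the threshold, so the configuration is stable.

Yes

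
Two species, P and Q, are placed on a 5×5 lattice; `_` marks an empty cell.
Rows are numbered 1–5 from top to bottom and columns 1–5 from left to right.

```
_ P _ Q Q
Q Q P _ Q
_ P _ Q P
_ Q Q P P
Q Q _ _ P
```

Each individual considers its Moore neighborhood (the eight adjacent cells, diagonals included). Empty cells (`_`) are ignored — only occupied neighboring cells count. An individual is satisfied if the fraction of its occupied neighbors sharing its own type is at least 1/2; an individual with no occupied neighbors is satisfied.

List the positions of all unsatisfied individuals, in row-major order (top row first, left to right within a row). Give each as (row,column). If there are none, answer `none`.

(1,2)P 1/3 not
(1,4)Q 2/3 satisfied
(1,5)Q 2/2 satisfied
(2,1)Q 1/3 not
(2,2)Q 1/4 not
(2,3)P 2/5 not
(2,5)Q 3/4 satisfied
(3,2)P 1/5 not
(3,4)Q 2/6 not
(3,5)P 2/4 satisfied
(4,2)Q 3/4 satisfied
(4,3)Q 3/5 satisfied
(4,4)P 3/5 satisfied
(4,5)P 3/4 satisfied
(5,1)Q 2/2 satisfied
(5,2)Q 3/3 satisfied
(5,5)P 2/2 satisfied

(1,2), (2,1), (2,2), (2,3), (3,2), (3,4)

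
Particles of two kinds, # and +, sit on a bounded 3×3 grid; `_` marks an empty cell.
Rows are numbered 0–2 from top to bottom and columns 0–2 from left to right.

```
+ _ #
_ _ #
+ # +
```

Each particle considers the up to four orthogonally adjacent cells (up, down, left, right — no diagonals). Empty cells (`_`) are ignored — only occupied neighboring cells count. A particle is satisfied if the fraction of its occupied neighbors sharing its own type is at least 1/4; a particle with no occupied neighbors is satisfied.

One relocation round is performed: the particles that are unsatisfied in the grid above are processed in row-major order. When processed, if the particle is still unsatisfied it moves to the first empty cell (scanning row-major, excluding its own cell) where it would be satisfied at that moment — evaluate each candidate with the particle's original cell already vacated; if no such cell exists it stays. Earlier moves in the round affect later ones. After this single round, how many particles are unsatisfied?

Initially unsatisfied (in order): (2,0), (2,1), (2,2).
  (2,0) → (0,1).
  (2,1) → (1,1).
  (2,2) → (1,0).
Resulting grid:
+ + #
+ # #
_ _ _
All satisfied now.

0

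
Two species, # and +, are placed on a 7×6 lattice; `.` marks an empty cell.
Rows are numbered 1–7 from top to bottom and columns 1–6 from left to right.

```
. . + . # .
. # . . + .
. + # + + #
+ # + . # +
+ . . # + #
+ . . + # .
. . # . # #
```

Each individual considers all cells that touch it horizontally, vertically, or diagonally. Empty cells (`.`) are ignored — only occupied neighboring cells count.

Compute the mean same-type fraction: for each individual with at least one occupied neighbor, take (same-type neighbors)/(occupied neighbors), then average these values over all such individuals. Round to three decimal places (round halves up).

0.442

Row 1: (1,3)+ 0/1 · (1,5)# 0/1
Row 2: (2,2)# 1/3 · (2,5)+ 2/4
Row 3: (3,2)+ 2/5 · (3,3)# 2/5 · (3,4)+ 3/5 · (3,5)+ 3/5 · (3,6)# 1/4
Row 4: (4,1)+ 2/3 · (4,2)# 1/5 · (4,3)+ 2/5 · (4,5)# 3/7 · (4,6)+ 2/5
Row 5: (5,1)+ 2/3 · (5,4)# 2/5 · (5,5)+ 2/6 · (5,6)# 2/4
Row 6: (6,1)+ 1/1 · (6,4)+ 1/5 · (6,5)# 4/6
Row 7: (7,3)# 0/1 · (7,5)# 2/3 · (7,6)# 2/2
Sum over 24 individuals: 0/1 + 0/1 + 1/3 + 2/4 + 2/5 + 2/5 + 3/5 + 3/5 + 1/4 + 2/3 + 1/5 + 2/5 + 3/7 + 2/5 + 2/3 + 2/5 + 2/6 + 2/4 + 1/1 + 1/5 + 4/6 + 0/1 + 2/3 + 2/2 = 4457/420; mean = 4457/420 ÷ 24 = 4457/10080 = 0.442162… → 0.442.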